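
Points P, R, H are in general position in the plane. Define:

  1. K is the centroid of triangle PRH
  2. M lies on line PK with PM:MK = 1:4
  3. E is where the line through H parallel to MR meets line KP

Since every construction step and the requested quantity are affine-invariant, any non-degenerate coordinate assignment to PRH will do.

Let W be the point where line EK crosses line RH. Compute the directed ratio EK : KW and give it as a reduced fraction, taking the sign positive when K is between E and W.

Assign P = (0, 0), R = (1, 0), H = (0, 1) — the answer is frame-independent, so this choice is without loss of generality.
1. K is the centroid of triangle PRH ⇒ K = (1/3, 1/3)
2. M lies on line PK with PM:MK = 1:4 ⇒ M = (1/15, 1/15)
3. E is where the line through H parallel to MR meets line KP ⇒ E = (14/15, 14/15)
line EK meets RH at W = (1/2, 1/2)
K = E + t·(W−E) with t = 18/13, so EK:KW = 18/13:-5/13

EK:KW = -18/5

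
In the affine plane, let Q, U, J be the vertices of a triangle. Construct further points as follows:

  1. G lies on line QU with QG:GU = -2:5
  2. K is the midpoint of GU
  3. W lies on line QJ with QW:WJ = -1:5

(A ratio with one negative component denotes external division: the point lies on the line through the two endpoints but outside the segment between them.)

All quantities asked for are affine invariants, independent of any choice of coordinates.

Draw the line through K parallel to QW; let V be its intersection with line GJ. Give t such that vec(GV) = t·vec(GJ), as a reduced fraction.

t = 5/4

Assign Q = (0, 0), U = (1, 0), J = (0, 1) — the answer is frame-independent, so this choice is without loss of generality.
1. G lies on line QU with QG:GU = -2:5 ⇒ G = (-2/3, 0)
2. K is the midpoint of GU ⇒ K = (1/6, 0)
3. W lies on line QJ with QW:WJ = -1:5 ⇒ W = (0, -1/4)
through K parallel to QW: direction (0, -1/4); meets GJ at V = (1/6, 5/4)
V = G + t·(J−G) with t = 5/4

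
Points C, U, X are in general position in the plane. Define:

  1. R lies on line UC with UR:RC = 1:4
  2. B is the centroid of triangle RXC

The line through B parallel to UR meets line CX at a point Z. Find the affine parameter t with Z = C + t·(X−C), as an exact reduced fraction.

t = 1/3

Choose coordinates C = (0, 0), U = (1, 0), X = (0, 1).
1. R lies on line UC with UR:RC = 1:4 ⇒ R = (4/5, 0)
2. B is the centroid of triangle RXC ⇒ B = (4/15, 1/3)
through B parallel to UR: direction (-1/5, 0); meets CX at Z = (0, 1/3)
Z = C + t·(X−C) with t = 1/3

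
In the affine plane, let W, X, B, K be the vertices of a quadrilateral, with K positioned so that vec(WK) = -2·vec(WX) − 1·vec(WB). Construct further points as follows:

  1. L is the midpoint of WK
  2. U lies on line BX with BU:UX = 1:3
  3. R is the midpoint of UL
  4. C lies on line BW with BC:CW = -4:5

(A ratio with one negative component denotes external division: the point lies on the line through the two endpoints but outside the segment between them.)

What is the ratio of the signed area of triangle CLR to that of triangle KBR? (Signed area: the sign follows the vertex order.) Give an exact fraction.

[CLR]:[KBR] = -45/16

Choose coordinates W = (0, 0), X = (1, 0), B = (0, 1), K = (-2, -1).
1. L is the midpoint of WK ⇒ L = (-1, -1/2)
2. U lies on line BX with BU:UX = 1:3 ⇒ U = (1/4, 3/4)
3. R is the midpoint of UL ⇒ R = (-3/8, 1/8)
4. C lies on line BW with BC:CW = -4:5 ⇒ C = (0, 5)
2·[CLR] = 45/16, 2·[KBR] = -1
[CLR]:[KBR] = 45/16:-1 = -45/16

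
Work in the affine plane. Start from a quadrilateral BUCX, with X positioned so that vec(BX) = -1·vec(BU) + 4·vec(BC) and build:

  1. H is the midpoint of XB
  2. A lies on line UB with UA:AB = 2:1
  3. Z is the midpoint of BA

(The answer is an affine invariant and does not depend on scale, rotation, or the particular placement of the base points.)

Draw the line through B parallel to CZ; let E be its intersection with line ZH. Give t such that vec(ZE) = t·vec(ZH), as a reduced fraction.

Work in coordinates with B = (0, 0), U = (1, 0), C = (0, 1), X = (-1, 4).
1. H is the midpoint of XB ⇒ H = (-1/2, 2)
2. A lies on line UB with UA:AB = 2:1 ⇒ A = (1/3, 0)
3. Z is the midpoint of BA ⇒ Z = (1/6, 0)
through B parallel to CZ: direction (1/6, -1); meets ZH at E = (-1/6, 1)
E = Z + t·(H−Z) with t = 1/2

t = 1/2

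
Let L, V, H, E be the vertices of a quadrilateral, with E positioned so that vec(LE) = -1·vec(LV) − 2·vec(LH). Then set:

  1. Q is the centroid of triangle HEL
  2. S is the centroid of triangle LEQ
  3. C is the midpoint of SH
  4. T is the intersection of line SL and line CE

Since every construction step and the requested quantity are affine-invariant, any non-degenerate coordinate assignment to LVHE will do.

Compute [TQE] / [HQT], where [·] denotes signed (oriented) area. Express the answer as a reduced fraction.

[TQE]:[HQT] = 1/6

Assign L = (0, 0), V = (1, 0), H = (0, 1), E = (-1, -2) — the answer is frame-independent, so this choice is without loss of generality.
1. Q is the centroid of triangle HEL ⇒ Q = (-1/3, -1/3)
2. S is the centroid of triangle LEQ ⇒ S = (-4/9, -7/9)
3. C is the midpoint of SH ⇒ C = (-2/9, 1/9)
4. T is the intersection of line SL and line CE ⇒ T = (-20/27, -35/27)
2·[TQE] = -1/27, 2·[HQT] = -2/9
[TQE]:[HQT] = -1/27:-2/9 = 1/6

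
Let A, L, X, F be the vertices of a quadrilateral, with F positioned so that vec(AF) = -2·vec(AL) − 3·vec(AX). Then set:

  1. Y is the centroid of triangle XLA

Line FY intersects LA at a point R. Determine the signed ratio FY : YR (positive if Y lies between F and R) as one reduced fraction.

FY:YR = -10

Work in coordinates with A = (0, 0), L = (1, 0), X = (0, 1), F = (-2, -3).
1. Y is the centroid of triangle XLA ⇒ Y = (1/3, 1/3)
line FY meets LA at R = (1/10, 0)
Y = F + t·(R−F) with t = 10/9, so FY:YR = 10/9:-1/9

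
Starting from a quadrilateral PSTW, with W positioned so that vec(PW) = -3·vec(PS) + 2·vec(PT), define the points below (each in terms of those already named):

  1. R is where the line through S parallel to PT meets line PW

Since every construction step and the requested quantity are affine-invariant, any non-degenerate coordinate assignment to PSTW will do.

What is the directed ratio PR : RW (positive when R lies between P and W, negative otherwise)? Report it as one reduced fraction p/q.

Choose coordinates P = (0, 0), S = (1, 0), T = (0, 1), W = (-3, 2).
1. R is where the line through S parallel to PT meets line PW ⇒ R = (1, -2/3)
R = P + t·(W−P) with t = -1/3, so PR:RW = t:(1−t) = -1/3:4/3

PR:RW = -1/4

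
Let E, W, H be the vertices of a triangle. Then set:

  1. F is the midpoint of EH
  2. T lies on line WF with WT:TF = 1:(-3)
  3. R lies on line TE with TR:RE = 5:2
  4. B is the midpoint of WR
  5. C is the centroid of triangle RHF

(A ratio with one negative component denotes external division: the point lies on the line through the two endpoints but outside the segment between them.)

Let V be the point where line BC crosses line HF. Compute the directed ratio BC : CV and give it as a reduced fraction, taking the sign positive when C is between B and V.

Assign E = (0, 0), W = (1, 0), H = (0, 1) — the answer is frame-independent, so this choice is without loss of generality.
1. F is the midpoint of EH ⇒ F = (0, 1/2)
2. T lies on line WF with WT:TF = 1:(-3) ⇒ T = (3/2, -1/4)
3. R lies on line TE with TR:RE = 5:2 ⇒ R = (3/7, -1/14)
4. B is the midpoint of WR ⇒ B = (5/7, -1/28)
5. C is the centroid of triangle RHF ⇒ C = (1/7, 10/21)
line BC meets HF at V = (0, 29/48)
C = B + t·(V−B) with t = 4/5, so BC:CV = 4/5:1/5

BC:CV = 4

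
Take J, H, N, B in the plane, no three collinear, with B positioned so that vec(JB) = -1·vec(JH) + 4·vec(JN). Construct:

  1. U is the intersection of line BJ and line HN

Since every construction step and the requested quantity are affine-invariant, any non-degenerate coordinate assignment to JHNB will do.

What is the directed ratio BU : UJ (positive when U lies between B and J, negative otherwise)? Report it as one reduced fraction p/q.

Assign J = (0, 0), H = (1, 0), N = (0, 1), B = (-1, 4) — the answer is frame-independent, so this choice is without loss of generality.
1. U is the intersection of line BJ and line HN ⇒ U = (-1/3, 4/3)
U = B + t·(J−B) with t = 2/3, so BU:UJ = t:(1−t) = 2/3:1/3

BU:UJ = 2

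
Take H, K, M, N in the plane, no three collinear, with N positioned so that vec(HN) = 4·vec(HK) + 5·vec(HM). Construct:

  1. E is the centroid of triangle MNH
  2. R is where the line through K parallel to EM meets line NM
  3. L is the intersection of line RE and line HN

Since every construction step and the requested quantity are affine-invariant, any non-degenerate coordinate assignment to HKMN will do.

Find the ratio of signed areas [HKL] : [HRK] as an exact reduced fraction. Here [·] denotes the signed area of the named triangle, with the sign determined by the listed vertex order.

Work in coordinates with H = (0, 0), K = (1, 0), M = (0, 1), N = (4, 5).
1. E is the centroid of triangle MNH ⇒ E = (4/3, 2)
2. R is where the line through K parallel to EM meets line NM ⇒ R = (-7, -6)
3. L is the intersection of line RE and line HN ⇒ L = (72/29, 90/29)
2·[HKL] = 90/29, 2·[HRK] = 6
[HKL]:[HRK] = 90/29:6 = 15/29

[HKL]:[HRK] = 15/29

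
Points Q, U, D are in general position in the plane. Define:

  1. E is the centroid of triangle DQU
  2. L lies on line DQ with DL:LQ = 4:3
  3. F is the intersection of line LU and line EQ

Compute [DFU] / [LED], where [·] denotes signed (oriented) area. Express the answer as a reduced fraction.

[DFU]:[LED] = 21/10

Work in coordinates with Q = (0, 0), U = (1, 0), D = (0, 1).
1. E is the centroid of triangle DQU ⇒ E = (1/3, 1/3)
2. L lies on line DQ with DL:LQ = 4:3 ⇒ L = (0, 3/7)
3. F is the intersection of line LU and line EQ ⇒ F = (3/10, 3/10)
2·[DFU] = 2/5, 2·[LED] = 4/21
[DFU]:[LED] = 2/5:4/21 = 21/10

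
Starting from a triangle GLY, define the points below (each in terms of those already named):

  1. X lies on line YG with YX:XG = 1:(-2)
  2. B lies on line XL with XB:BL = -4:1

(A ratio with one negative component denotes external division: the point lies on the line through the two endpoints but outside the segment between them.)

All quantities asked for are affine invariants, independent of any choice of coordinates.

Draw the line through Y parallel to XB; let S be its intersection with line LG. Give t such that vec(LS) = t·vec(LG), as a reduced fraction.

t = 1/2

Choose coordinates G = (0, 0), L = (1, 0), Y = (0, 1).
1. X lies on line YG with YX:XG = 1:(-2) ⇒ X = (0, 2)
2. B lies on line XL with XB:BL = -4:1 ⇒ B = (4/3, -2/3)
through Y parallel to XB: direction (4/3, -8/3); meets LG at S = (1/2, 0)
S = L + t·(G−L) with t = 1/2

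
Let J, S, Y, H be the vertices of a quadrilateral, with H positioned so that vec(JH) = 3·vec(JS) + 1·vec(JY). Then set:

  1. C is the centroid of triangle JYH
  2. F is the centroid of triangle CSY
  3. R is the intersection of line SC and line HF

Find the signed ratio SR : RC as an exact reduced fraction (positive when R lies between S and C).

Choose coordinates J = (0, 0), S = (1, 0), Y = (0, 1), H = (3, 1).
1. C is the centroid of triangle JYH ⇒ C = (1, 2/3)
2. F is the centroid of triangle CSY ⇒ F = (2/3, 5/9)
3. R is the intersection of line SC and line HF ⇒ R = (1, 13/21)
R = S + t·(C−S) with t = 13/14, so SR:RC = t:(1−t) = 13/14:1/14

SR:RC = 13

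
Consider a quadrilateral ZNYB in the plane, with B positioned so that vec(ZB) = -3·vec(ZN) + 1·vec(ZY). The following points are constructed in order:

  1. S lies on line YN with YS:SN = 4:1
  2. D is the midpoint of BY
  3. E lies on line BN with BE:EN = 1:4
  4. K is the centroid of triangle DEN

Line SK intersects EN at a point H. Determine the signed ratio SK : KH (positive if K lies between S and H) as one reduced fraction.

Assign Z = (0, 0), N = (1, 0), Y = (0, 1), B = (-3, 1) — the answer is frame-independent, so this choice is without loss of generality.
1. S lies on line YN with YS:SN = 4:1 ⇒ S = (4/5, 1/5)
2. D is the midpoint of BY ⇒ D = (-3/2, 1)
3. E lies on line BN with BE:EN = 1:4 ⇒ E = (-11/5, 4/5)
4. K is the centroid of triangle DEN ⇒ K = (-9/10, 3/5)
line SK meets EN at H = (-47/5, 13/5)
K = S + t·(H−S) with t = 1/6, so SK:KH = 1/6:5/6

SK:KH = 1/5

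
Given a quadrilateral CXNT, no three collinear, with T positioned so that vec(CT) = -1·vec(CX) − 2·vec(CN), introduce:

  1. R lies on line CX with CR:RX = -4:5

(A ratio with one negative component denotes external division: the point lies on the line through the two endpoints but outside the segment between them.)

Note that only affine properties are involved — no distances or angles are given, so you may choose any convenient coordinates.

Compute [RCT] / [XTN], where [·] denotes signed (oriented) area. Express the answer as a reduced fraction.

[RCT]:[XTN] = 2

Work in coordinates with C = (0, 0), X = (1, 0), N = (0, 1), T = (-1, -2).
1. R lies on line CX with CR:RX = -4:5 ⇒ R = (-4, 0)
2·[RCT] = -8, 2·[XTN] = -4
[RCT]:[XTN] = -8:-4 = 2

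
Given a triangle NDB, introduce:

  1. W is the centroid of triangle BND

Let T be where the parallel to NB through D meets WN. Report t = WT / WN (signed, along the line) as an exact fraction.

t = -2

Set N = (0, 0), D = (1, 0), B = (0, 1); any affine frame gives the same invariant.
1. W is the centroid of triangle BND ⇒ W = (1/3, 1/3)
through D parallel to NB: direction (0, 1); meets WN at T = (1, 1)
T = W + t·(N−W) with t = -2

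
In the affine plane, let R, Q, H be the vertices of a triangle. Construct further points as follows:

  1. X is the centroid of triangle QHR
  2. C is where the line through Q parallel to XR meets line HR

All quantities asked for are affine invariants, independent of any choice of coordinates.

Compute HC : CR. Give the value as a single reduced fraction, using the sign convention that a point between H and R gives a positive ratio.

HC:CR = -2

Choose coordinates R = (0, 0), Q = (1, 0), H = (0, 1).
1. X is the centroid of triangle QHR ⇒ X = (1/3, 1/3)
2. C is where the line through Q parallel to XR meets line HR ⇒ C = (0, -1)
C = H + t·(R−H) with t = 2, so HC:CR = t:(1−t) = 2:-1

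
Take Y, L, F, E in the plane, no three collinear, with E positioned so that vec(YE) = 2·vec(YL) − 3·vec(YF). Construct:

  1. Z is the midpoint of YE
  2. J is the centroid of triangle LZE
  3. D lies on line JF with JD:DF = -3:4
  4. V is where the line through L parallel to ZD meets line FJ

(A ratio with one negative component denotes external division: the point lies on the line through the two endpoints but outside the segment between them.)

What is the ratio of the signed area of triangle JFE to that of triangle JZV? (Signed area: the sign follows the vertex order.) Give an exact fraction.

[JFE]:[JZV] = -1/12

Choose coordinates Y = (0, 0), L = (1, 0), F = (0, 1), E = (2, -3).
1. Z is the midpoint of YE ⇒ Z = (1, -3/2)
2. J is the centroid of triangle LZE ⇒ J = (4/3, -3/2)
3. D lies on line JF with JD:DF = -3:4 ⇒ D = (16/3, -9)
4. V is where the line through L parallel to ZD meets line FJ ⇒ V = (-76/15, 21/2)
2·[JFE] = 1/3, 2·[JZV] = -4
[JFE]:[JZV] = 1/3:-4 = -1/12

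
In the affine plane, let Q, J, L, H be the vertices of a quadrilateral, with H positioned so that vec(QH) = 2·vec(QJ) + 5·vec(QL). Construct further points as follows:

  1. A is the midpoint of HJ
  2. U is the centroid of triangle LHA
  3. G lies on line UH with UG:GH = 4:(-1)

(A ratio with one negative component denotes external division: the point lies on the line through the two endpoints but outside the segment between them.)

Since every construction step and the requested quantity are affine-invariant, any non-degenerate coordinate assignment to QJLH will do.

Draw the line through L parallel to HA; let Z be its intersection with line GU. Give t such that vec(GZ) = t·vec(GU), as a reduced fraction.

Set Q = (0, 0), J = (1, 0), L = (0, 1), H = (2, 5); any affine frame gives the same invariant.
1. A is the midpoint of HJ ⇒ A = (3/2, 5/2)
2. U is the centroid of triangle LHA ⇒ U = (7/6, 17/6)
3. G lies on line UH with UG:GH = 4:(-1) ⇒ G = (41/18, 103/18)
through L parallel to HA: direction (-1/2, -5/2); meets GU at Z = (-1/2, -3/2)
Z = G + t·(U−G) with t = 5/2

t = 5/2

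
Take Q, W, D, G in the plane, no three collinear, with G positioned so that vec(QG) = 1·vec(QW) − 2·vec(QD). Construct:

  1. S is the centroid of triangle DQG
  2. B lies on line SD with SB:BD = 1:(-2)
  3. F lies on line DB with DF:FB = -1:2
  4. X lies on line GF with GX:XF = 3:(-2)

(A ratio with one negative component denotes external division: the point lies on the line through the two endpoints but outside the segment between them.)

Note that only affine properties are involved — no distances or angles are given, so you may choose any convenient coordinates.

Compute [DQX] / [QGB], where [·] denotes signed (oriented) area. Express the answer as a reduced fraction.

Assign Q = (0, 0), W = (1, 0), D = (0, 1), G = (1, -2) — the answer is frame-independent, so this choice is without loss of generality.
1. S is the centroid of triangle DQG ⇒ S = (1/3, -1/3)
2. B lies on line SD with SB:BD = 1:(-2) ⇒ B = (2/3, -5/3)
3. F lies on line DB with DF:FB = -1:2 ⇒ F = (-2/3, 11/3)
4. X lies on line GF with GX:XF = 3:(-2) ⇒ X = (-4, 15)
2·[DQX] = -4, 2·[QGB] = -1/3
[DQX]:[QGB] = -4:-1/3 = 12

[DQX]:[QGB] = 12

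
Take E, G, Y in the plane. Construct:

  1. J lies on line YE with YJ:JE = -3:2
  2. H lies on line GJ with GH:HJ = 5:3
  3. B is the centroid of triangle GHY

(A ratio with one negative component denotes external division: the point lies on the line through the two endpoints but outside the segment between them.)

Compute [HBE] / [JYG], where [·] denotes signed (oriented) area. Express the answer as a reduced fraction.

[HBE]:[JYG] = -13/72

Work in coordinates with E = (0, 0), G = (1, 0), Y = (0, 1).
1. J lies on line YE with YJ:JE = -3:2 ⇒ J = (0, -2)
2. H lies on line GJ with GH:HJ = 5:3 ⇒ H = (3/8, -5/4)
3. B is the centroid of triangle GHY ⇒ B = (11/24, -1/12)
2·[HBE] = 13/24, 2·[JYG] = -3
[HBE]:[JYG] = 13/24:-3 = -13/72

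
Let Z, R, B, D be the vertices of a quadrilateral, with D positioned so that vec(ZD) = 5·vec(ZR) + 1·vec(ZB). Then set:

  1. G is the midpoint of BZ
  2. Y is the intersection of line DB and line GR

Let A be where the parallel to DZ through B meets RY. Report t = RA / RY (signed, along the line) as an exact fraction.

t = 6/7

Work in coordinates with Z = (0, 0), R = (1, 0), B = (0, 1), D = (5, 1).
1. G is the midpoint of BZ ⇒ G = (0, 1/2)
2. Y is the intersection of line DB and line GR ⇒ Y = (-1, 1)
through B parallel to DZ: direction (-5, -1); meets RY at A = (-5/7, 6/7)
A = R + t·(Y−R) with t = 6/7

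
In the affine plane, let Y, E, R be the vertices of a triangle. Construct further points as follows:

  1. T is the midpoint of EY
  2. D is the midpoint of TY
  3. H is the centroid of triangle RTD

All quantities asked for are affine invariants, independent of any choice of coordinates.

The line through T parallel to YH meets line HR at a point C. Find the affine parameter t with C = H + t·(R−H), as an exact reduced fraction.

Set Y = (0, 0), E = (1, 0), R = (0, 1); any affine frame gives the same invariant.
1. T is the midpoint of EY ⇒ T = (1/2, 0)
2. D is the midpoint of TY ⇒ D = (1/4, 0)
3. H is the centroid of triangle RTD ⇒ H = (1/4, 1/3)
through T parallel to YH: direction (1/4, 1/3); meets HR at C = (5/12, -1/9)
C = H + t·(R−H) with t = -2/3

t = -2/3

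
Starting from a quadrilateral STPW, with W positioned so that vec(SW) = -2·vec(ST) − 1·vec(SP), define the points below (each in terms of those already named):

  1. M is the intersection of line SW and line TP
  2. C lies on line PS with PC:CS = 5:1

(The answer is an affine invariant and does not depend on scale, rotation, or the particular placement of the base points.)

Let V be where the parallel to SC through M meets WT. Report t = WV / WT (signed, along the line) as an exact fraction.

t = 8/9

Assign S = (0, 0), T = (1, 0), P = (0, 1), W = (-2, -1) — the answer is frame-independent, so this choice is without loss of generality.
1. M is the intersection of line SW and line TP ⇒ M = (2/3, 1/3)
2. C lies on line PS with PC:CS = 5:1 ⇒ C = (0, 1/6)
through M parallel to SC: direction (0, 1/6); meets WT at V = (2/3, -1/9)
V = W + t·(T−W) with t = 8/9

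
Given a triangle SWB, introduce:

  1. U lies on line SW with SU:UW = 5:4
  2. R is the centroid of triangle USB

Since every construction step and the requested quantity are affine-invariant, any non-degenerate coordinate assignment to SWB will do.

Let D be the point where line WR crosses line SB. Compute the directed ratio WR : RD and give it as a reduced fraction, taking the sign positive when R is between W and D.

Set S = (0, 0), W = (1, 0), B = (0, 1); any affine frame gives the same invariant.
1. U lies on line SW with SU:UW = 5:4 ⇒ U = (5/9, 0)
2. R is the centroid of triangle USB ⇒ R = (5/27, 1/3)
line WR meets SB at D = (0, 9/22)
R = W + t·(D−W) with t = 22/27, so WR:RD = 22/27:5/27

WR:RD = 22/5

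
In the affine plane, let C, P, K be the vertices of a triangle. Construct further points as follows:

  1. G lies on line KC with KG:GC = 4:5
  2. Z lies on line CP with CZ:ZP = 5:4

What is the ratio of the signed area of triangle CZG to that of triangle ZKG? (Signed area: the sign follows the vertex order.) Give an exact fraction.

Set C = (0, 0), P = (1, 0), K = (0, 1); any affine frame gives the same invariant.
1. G lies on line KC with KG:GC = 4:5 ⇒ G = (0, 5/9)
2. Z lies on line CP with CZ:ZP = 5:4 ⇒ Z = (5/9, 0)
2·[CZG] = 25/81, 2·[ZKG] = 20/81
[CZG]:[ZKG] = 25/81:20/81 = 5/4

[CZG]:[ZKG] = 5/4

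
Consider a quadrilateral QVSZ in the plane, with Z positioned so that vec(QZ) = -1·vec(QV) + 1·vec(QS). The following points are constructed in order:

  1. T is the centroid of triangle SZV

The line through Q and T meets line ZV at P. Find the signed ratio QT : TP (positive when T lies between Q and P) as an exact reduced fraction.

QT:TP = -4

Work in coordinates with Q = (0, 0), V = (1, 0), S = (0, 1), Z = (-1, 1).
1. T is the centroid of triangle SZV ⇒ T = (0, 2/3)
line QT meets ZV at P = (0, 1/2)
T = Q + t·(P−Q) with t = 4/3, so QT:TP = 4/3:-1/3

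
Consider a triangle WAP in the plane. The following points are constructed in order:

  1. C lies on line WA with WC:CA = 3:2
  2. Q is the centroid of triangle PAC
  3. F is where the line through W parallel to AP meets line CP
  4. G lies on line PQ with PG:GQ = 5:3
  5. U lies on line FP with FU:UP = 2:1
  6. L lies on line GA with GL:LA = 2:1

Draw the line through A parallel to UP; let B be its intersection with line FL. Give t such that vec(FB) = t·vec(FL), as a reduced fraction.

Choose coordinates W = (0, 0), A = (1, 0), P = (0, 1).
1. C lies on line WA with WC:CA = 3:2 ⇒ C = (3/5, 0)
2. Q is the centroid of triangle PAC ⇒ Q = (8/15, 1/3)
3. F is where the line through W parallel to AP meets line CP ⇒ F = (3/2, -3/2)
4. G lies on line PQ with PG:GQ = 5:3 ⇒ G = (1/3, 7/12)
5. U lies on line FP with FU:UP = 2:1 ⇒ U = (1/2, 1/6)
6. L lies on line GA with GL:LA = 2:1 ⇒ L = (7/9, 7/36)
through A parallel to UP: direction (-1/2, 5/6); meets FL at B = (55/106, 85/106)
B = F + t·(L−F) with t = 72/53

t = 72/53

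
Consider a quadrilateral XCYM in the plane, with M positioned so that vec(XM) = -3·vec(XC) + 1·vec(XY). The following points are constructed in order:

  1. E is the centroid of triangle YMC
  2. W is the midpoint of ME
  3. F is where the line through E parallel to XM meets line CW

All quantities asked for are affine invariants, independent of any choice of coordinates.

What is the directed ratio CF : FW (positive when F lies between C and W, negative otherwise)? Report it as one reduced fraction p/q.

Choose coordinates X = (0, 0), C = (1, 0), Y = (0, 1), M = (-3, 1).
1. E is the centroid of triangle YMC ⇒ E = (-2/3, 2/3)
2. W is the midpoint of ME ⇒ W = (-11/6, 5/6)
3. F is where the line through E parallel to XM meets line CW ⇒ F = (23/6, -5/6)
F = C + t·(W−C) with t = -1, so CF:FW = t:(1−t) = -1:2

CF:FW = -1/2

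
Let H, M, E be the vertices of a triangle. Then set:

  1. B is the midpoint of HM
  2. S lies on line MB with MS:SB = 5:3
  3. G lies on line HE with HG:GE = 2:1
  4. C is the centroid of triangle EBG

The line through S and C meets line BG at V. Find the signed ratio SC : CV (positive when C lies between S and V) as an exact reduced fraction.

SC:CV = 5/4

Assign H = (0, 0), M = (1, 0), E = (0, 1) — the answer is frame-independent, so this choice is without loss of generality.
1. B is the midpoint of HM ⇒ B = (1/2, 0)
2. S lies on line MB with MS:SB = 5:3 ⇒ S = (11/16, 0)
3. G lies on line HE with HG:GE = 2:1 ⇒ G = (0, 2/3)
4. C is the centroid of triangle EBG ⇒ C = (1/6, 5/9)
line SC meets BG at V = (-1/4, 1)
C = S + t·(V−S) with t = 5/9, so SC:CV = 5/9:4/9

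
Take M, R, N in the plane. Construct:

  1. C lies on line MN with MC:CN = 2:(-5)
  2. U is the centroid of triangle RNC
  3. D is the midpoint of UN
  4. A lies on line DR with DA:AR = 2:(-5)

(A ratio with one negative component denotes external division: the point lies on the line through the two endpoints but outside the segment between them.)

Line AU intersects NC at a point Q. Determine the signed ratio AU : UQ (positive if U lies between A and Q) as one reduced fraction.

AU:UQ = -13/6

Assign M = (0, 0), R = (1, 0), N = (0, 1) — the answer is frame-independent, so this choice is without loss of generality.
1. C lies on line MN with MC:CN = 2:(-5) ⇒ C = (0, -2/3)
2. U is the centroid of triangle RNC ⇒ U = (1/3, 1/9)
3. D is the midpoint of UN ⇒ D = (1/6, 5/9)
4. A lies on line DR with DA:AR = 2:(-5) ⇒ A = (-7/18, 25/27)
line AU meets NC at Q = (0, 19/39)
U = A + t·(Q−A) with t = 13/7, so AU:UQ = 13/7:-6/7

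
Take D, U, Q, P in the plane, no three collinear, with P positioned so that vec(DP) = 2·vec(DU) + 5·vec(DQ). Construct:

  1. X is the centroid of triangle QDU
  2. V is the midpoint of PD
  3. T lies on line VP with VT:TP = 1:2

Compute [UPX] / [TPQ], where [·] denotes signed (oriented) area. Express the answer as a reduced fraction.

Choose coordinates D = (0, 0), U = (1, 0), Q = (0, 1), P = (2, 5).
1. X is the centroid of triangle QDU ⇒ X = (1/3, 1/3)
2. V is the midpoint of PD ⇒ V = (1, 5/2)
3. T lies on line VP with VT:TP = 1:2 ⇒ T = (4/3, 10/3)
2·[UPX] = 11/3, 2·[TPQ] = 2/3
[UPX]:[TPQ] = 11/3:2/3 = 11/2

[UPX]:[TPQ] = 11/2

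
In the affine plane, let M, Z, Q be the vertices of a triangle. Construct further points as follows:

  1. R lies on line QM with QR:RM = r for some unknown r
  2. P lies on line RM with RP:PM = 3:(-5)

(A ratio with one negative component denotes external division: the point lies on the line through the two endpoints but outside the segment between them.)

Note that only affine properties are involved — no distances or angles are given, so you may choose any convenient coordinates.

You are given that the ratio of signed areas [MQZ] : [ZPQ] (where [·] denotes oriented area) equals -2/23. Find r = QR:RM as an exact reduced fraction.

Set M = (0, 0), Z = (1, 0), Q = (0, 1); any affine frame gives the same invariant.
1. With QR:RM = r, write λ = r/(r+1) so R = Q + λ·(M−Q); R is affine-linear in λ
2. P lies on line RM with RP:PM = 3:(-5) ⇒ P is an affine combination of earlier points and hence also affine-linear in λ
Every point depending on R is an affine combination of R and λ-independent points, so each such coordinate is linear in λ; the λ² term in each signed area is a multiple of (M−Q)×(M−Q) = 0, so 2·[MQZ] and 2·[ZPQ] are each linear in λ. Evaluating at λ=0 and λ=1:
  2·[MQZ] = -1,   2·[ZPQ] = -5/2·λ + 3/2
So [MQZ]:[ZPQ] = (-1) / (-5/2·λ + 3/2). Setting this equal to -2/23:
  -1 = -2/23·(-5/2·λ + 3/2)  ⇒  λ = -4
Then r = λ/(1−λ) = (-4)/(5) = -4/5. Check: with r = -4/5, R = (0, 5) and [MQZ]:[ZPQ] = -2/23 as required.

r = -4/5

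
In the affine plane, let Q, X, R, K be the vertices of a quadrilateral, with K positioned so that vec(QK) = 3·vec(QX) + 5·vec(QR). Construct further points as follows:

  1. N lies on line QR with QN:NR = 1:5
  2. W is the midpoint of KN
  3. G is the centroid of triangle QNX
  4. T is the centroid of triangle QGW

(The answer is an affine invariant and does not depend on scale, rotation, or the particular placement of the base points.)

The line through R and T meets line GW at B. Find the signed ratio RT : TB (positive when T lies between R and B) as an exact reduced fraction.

Assign Q = (0, 0), X = (1, 0), R = (0, 1), K = (3, 5) — the answer is frame-independent, so this choice is without loss of generality.
1. N lies on line QR with QN:NR = 1:5 ⇒ N = (0, 1/6)
2. W is the midpoint of KN ⇒ W = (3/2, 31/12)
3. G is the centroid of triangle QNX ⇒ G = (1/3, 1/18)
4. T is the centroid of triangle QGW ⇒ T = (11/18, 95/108)
line RT meets GW at B = (55/78, 31/36)
T = R + t·(B−R) with t = 13/15, so RT:TB = 13/15:2/15

RT:TB = 13/2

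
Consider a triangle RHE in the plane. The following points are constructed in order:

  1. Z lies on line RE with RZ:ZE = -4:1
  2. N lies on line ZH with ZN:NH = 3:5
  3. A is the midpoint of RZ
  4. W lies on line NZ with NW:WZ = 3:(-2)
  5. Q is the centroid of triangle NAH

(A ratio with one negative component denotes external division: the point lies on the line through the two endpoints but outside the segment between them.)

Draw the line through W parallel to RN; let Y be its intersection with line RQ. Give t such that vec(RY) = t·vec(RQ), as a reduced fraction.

t = -54/7

Assign R = (0, 0), H = (1, 0), E = (0, 1) — the answer is frame-independent, so this choice is without loss of generality.
1. Z lies on line RE with RZ:ZE = -4:1 ⇒ Z = (0, 4/3)
2. N lies on line ZH with ZN:NH = 3:5 ⇒ N = (3/8, 5/6)
3. A is the midpoint of RZ ⇒ A = (0, 2/3)
4. W lies on line NZ with NW:WZ = 3:(-2) ⇒ W = (-3/4, 7/3)
5. Q is the centroid of triangle NAH ⇒ Q = (11/24, 1/2)
through W parallel to RN: direction (3/8, 5/6); meets RQ at Y = (-99/28, -27/7)
Y = R + t·(Q−R) with t = -54/7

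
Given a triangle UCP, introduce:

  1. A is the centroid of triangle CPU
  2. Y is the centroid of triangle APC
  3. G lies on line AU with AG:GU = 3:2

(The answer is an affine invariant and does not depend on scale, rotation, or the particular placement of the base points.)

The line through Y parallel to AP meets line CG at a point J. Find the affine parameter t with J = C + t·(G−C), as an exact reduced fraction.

Work in coordinates with U = (0, 0), C = (1, 0), P = (0, 1).
1. A is the centroid of triangle CPU ⇒ A = (1/3, 1/3)
2. Y is the centroid of triangle APC ⇒ Y = (4/9, 4/9)
3. G lies on line AU with AG:GU = 3:2 ⇒ G = (2/15, 2/15)
through Y parallel to AP: direction (-1/3, 2/3); meets CG at J = (23/36, 1/18)
J = C + t·(G−C) with t = 5/12

t = 5/12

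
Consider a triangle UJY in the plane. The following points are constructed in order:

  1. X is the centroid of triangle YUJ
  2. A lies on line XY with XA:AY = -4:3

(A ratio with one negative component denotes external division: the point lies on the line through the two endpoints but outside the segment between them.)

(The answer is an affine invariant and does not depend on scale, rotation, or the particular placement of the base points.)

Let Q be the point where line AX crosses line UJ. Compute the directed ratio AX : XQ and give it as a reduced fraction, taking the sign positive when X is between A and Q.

Assign U = (0, 0), J = (1, 0), Y = (0, 1) — the answer is frame-independent, so this choice is without loss of generality.
1. X is the centroid of triangle YUJ ⇒ X = (1/3, 1/3)
2. A lies on line XY with XA:AY = -4:3 ⇒ A = (-1, 3)
line AX meets UJ at Q = (1/2, 0)
X = A + t·(Q−A) with t = 8/9, so AX:XQ = 8/9:1/9

AX:XQ = 8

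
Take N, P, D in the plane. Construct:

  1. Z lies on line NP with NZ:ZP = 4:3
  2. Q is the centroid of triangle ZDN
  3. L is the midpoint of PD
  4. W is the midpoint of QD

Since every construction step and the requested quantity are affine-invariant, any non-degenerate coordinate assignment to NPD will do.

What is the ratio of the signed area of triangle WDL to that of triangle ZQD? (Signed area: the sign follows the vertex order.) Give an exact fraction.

Assign N = (0, 0), P = (1, 0), D = (0, 1) — the answer is frame-independent, so this choice is without loss of generality.
1. Z lies on line NP with NZ:ZP = 4:3 ⇒ Z = (4/7, 0)
2. Q is the centroid of triangle ZDN ⇒ Q = (4/21, 1/3)
3. L is the midpoint of PD ⇒ L = (1/2, 1/2)
4. W is the midpoint of QD ⇒ W = (2/21, 2/3)
2·[WDL] = -5/42, 2·[ZQD] = -4/21
[WDL]:[ZQD] = -5/42:-4/21 = 5/8

[WDL]:[ZQD] = 5/8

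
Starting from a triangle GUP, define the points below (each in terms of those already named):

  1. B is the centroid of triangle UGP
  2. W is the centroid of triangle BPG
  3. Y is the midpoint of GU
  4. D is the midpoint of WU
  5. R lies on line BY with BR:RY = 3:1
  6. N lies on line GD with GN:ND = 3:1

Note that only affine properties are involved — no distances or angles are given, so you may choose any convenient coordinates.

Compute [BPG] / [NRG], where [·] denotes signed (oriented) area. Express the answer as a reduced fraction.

[BPG]:[NRG] = -8

Work in coordinates with G = (0, 0), U = (1, 0), P = (0, 1).
1. B is the centroid of triangle UGP ⇒ B = (1/3, 1/3)
2. W is the centroid of triangle BPG ⇒ W = (1/9, 4/9)
3. Y is the midpoint of GU ⇒ Y = (1/2, 0)
4. D is the midpoint of WU ⇒ D = (5/9, 2/9)
5. R lies on line BY with BR:RY = 3:1 ⇒ R = (11/24, 1/12)
6. N lies on line GD with GN:ND = 3:1 ⇒ N = (5/12, 1/6)
2·[BPG] = 1/3, 2·[NRG] = -1/24
[BPG]:[NRG] = 1/3:-1/24 = -8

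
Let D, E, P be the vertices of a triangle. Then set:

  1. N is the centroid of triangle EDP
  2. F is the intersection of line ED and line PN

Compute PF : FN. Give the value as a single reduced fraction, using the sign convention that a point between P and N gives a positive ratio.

PF:FN = -3

Set D = (0, 0), E = (1, 0), P = (0, 1); any affine frame gives the same invariant.
1. N is the centroid of triangle EDP ⇒ N = (1/3, 1/3)
2. F is the intersection of line ED and line PN ⇒ F = (1/2, 0)
F = P + t·(N−P) with t = 3/2, so PF:FN = t:(1−t) = 3/2:-1/2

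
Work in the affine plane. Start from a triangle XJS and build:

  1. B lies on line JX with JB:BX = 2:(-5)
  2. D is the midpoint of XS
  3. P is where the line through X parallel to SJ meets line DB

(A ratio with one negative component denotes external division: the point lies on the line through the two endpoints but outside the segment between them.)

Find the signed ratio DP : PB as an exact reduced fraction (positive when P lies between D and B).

Set X = (0, 0), J = (1, 0), S = (0, 1); any affine frame gives the same invariant.
1. B lies on line JX with JB:BX = 2:(-5) ⇒ B = (5/3, 0)
2. D is the midpoint of XS ⇒ D = (0, 1/2)
3. P is where the line through X parallel to SJ meets line DB ⇒ P = (-5/7, 5/7)
P = D + t·(B−D) with t = -3/7, so DP:PB = t:(1−t) = -3/7:10/7

DP:PB = -3/10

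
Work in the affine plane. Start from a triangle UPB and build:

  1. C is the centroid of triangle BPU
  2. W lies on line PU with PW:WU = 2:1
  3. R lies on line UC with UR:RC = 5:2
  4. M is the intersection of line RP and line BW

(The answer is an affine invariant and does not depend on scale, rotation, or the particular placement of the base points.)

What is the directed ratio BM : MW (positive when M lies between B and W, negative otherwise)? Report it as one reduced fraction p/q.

BM:MW = 33/10

Set U = (0, 0), P = (1, 0), B = (0, 1); any affine frame gives the same invariant.
1. C is the centroid of triangle BPU ⇒ C = (1/3, 1/3)
2. W lies on line PU with PW:WU = 2:1 ⇒ W = (1/3, 0)
3. R lies on line UC with UR:RC = 5:2 ⇒ R = (5/21, 5/21)
4. M is the intersection of line RP and line BW ⇒ M = (11/43, 10/43)
M = B + t·(W−B) with t = 33/43, so BM:MW = t:(1−t) = 33/43:10/43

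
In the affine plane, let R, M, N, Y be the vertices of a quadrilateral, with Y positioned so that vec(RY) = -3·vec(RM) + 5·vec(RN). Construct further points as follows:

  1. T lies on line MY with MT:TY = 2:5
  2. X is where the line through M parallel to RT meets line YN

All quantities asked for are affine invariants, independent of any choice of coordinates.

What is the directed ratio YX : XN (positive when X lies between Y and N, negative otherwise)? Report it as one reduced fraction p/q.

Assign R = (0, 0), M = (1, 0), N = (0, 1), Y = (-3, 5) — the answer is frame-independent, so this choice is without loss of generality.
1. T lies on line MY with MT:TY = 2:5 ⇒ T = (-1/7, 10/7)
2. X is where the line through M parallel to RT meets line YN ⇒ X = (27/26, -5/13)
X = Y + t·(N−Y) with t = 35/26, so YX:XN = t:(1−t) = 35/26:-9/26

YX:XN = -35/9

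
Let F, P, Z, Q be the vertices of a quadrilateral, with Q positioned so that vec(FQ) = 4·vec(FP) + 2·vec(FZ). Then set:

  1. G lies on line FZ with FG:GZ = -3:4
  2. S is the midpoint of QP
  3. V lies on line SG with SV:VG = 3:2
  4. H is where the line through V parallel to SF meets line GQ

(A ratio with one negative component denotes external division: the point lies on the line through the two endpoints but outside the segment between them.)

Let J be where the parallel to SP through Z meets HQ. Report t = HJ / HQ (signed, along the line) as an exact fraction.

t = 162/77

Work in coordinates with F = (0, 0), P = (1, 0), Z = (0, 1), Q = (4, 2).
1. G lies on line FZ with FG:GZ = -3:4 ⇒ G = (0, -3)
2. S is the midpoint of QP ⇒ S = (5/2, 1)
3. V lies on line SG with SV:VG = 3:2 ⇒ V = (1, -7/5)
4. H is where the line through V parallel to SF meets line GQ ⇒ H = (24/17, -21/17)
through Z parallel to SP: direction (-3/2, -1); meets HQ at J = (48/7, 39/7)
J = H + t·(Q−H) with t = 162/77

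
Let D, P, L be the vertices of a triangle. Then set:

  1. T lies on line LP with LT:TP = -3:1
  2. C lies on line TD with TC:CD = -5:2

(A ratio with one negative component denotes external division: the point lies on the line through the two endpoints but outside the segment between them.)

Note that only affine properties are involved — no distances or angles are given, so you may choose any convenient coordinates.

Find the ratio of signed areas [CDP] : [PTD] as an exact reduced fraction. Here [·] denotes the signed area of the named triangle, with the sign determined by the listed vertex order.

[CDP]:[PTD] = -2/3

Work in coordinates with D = (0, 0), P = (1, 0), L = (0, 1).
1. T lies on line LP with LT:TP = -3:1 ⇒ T = (3/2, -1/2)
2. C lies on line TD with TC:CD = -5:2 ⇒ C = (-1, 1/3)
2·[CDP] = 1/3, 2·[PTD] = -1/2
[CDP]:[PTD] = 1/3:-1/2 = -2/3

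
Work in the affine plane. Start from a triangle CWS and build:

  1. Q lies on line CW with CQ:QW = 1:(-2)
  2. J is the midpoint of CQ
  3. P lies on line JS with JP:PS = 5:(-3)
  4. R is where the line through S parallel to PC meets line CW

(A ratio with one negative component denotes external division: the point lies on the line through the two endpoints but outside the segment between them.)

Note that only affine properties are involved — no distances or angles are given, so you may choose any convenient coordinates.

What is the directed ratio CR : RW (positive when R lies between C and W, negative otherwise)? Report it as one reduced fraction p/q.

CR:RW = -3/13

Work in coordinates with C = (0, 0), W = (1, 0), S = (0, 1).
1. Q lies on line CW with CQ:QW = 1:(-2) ⇒ Q = (-1, 0)
2. J is the midpoint of CQ ⇒ J = (-1/2, 0)
3. P lies on line JS with JP:PS = 5:(-3) ⇒ P = (3/4, 5/2)
4. R is where the line through S parallel to PC meets line CW ⇒ R = (-3/10, 0)
R = C + t·(W−C) with t = -3/10, so CR:RW = t:(1−t) = -3/10:13/10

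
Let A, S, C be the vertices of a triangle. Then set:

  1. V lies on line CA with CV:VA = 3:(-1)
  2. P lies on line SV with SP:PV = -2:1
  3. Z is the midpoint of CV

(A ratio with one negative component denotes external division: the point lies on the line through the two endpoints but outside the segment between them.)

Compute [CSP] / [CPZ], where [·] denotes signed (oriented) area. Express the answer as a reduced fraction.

Assign A = (0, 0), S = (1, 0), C = (0, 1) — the answer is frame-independent, so this choice is without loss of generality.
1. V lies on line CA with CV:VA = 3:(-1) ⇒ V = (0, -1/2)
2. P lies on line SV with SP:PV = -2:1 ⇒ P = (-1, -1)
3. Z is the midpoint of CV ⇒ Z = (0, 1/4)
2·[CSP] = -3, 2·[CPZ] = 3/4
[CSP]:[CPZ] = -3:3/4 = -4

[CSP]:[CPZ] = -4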